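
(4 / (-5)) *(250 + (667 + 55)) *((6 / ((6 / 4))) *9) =-27993.60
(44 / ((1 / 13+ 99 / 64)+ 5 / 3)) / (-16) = -6864 / 8213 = -0.84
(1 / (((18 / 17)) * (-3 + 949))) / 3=17 / 51084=0.00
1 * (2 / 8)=1 / 4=0.25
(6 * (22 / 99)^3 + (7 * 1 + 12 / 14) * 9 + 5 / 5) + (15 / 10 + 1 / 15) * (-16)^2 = 472.85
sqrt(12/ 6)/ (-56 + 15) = -0.03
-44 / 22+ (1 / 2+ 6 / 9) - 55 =-335 / 6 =-55.83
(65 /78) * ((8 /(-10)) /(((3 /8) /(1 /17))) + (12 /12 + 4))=1243 /306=4.06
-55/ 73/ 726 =-0.00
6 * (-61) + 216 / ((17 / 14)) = -3198 / 17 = -188.12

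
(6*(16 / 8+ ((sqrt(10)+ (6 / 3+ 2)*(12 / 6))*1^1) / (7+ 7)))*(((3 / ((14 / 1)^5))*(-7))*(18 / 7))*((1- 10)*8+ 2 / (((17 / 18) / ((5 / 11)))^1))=269001*sqrt(10) / 88001452+ 2421009 / 22000363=0.12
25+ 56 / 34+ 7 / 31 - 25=987 / 527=1.87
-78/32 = -39/16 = -2.44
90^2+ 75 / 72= 194425 / 24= 8101.04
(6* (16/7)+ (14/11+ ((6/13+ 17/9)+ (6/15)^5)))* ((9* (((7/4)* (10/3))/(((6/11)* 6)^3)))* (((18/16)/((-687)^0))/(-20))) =-59095360973/40435200000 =-1.46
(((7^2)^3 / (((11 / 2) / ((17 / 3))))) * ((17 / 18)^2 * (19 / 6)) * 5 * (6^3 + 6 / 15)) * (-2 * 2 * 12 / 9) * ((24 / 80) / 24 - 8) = 421836562188433 / 26730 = 15781390280.15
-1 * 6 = -6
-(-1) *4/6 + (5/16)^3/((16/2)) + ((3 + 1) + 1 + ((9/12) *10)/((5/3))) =999799/98304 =10.17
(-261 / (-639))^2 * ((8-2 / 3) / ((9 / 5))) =92510 / 136107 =0.68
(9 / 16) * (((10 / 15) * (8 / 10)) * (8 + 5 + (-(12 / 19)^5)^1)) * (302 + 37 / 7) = 41222351223 / 34665386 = 1189.15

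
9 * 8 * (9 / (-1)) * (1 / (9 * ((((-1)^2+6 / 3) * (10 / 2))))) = -24 / 5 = -4.80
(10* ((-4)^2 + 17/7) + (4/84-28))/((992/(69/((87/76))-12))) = 82075/10788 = 7.61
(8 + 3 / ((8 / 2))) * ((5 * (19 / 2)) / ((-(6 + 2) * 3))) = -3325 / 192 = -17.32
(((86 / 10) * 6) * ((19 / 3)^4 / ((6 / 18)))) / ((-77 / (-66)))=22415212 / 105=213478.21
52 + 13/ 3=169/ 3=56.33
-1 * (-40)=40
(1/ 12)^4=1/ 20736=0.00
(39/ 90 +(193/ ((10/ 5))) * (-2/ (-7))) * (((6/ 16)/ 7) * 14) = 5881/ 280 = 21.00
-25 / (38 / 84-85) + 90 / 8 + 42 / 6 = 263423 / 14204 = 18.55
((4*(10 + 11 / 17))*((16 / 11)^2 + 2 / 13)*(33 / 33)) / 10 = 15204 / 1573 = 9.67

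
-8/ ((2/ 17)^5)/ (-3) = 1419857/ 12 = 118321.42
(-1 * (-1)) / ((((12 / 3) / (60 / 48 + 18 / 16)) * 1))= 19 / 32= 0.59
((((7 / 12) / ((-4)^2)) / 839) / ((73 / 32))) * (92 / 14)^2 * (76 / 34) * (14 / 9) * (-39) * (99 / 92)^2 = -0.13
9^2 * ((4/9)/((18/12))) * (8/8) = 24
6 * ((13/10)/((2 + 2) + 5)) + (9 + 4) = 208/15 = 13.87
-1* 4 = -4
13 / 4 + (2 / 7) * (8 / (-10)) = 423 / 140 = 3.02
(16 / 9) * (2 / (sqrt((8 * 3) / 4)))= 16 * sqrt(6) / 27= 1.45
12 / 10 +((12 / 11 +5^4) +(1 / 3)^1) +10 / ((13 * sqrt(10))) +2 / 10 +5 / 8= sqrt(10) / 13 +829553 / 1320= 628.69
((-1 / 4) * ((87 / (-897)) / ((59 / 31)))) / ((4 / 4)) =899 / 70564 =0.01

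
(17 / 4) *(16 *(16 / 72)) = 136 / 9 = 15.11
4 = 4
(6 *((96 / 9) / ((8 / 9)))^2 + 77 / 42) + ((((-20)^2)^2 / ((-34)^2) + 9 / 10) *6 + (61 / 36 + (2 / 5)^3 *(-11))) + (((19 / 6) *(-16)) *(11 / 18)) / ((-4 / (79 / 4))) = 1809860236 / 975375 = 1855.55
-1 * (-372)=372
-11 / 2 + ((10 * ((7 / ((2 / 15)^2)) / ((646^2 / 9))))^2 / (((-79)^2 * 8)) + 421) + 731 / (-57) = 42015605642239997195 / 104341118429308416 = 402.68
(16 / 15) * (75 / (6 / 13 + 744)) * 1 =520 / 4839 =0.11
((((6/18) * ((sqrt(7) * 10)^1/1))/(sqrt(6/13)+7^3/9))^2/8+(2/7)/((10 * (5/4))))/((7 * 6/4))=24183434632583/8591015014473675- 6019650 * sqrt(78)/2337691160401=0.00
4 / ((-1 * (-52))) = 1 / 13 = 0.08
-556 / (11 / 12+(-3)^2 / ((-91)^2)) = -55250832 / 91199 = -605.83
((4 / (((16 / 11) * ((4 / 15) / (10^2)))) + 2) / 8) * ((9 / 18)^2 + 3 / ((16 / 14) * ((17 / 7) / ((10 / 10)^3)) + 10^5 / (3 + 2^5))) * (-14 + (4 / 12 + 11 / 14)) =-8740340277 / 20926976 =-417.66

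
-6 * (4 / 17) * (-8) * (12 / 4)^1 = 33.88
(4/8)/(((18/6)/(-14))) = -7/3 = -2.33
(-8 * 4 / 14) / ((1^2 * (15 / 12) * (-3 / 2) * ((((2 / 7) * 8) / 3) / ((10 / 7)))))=16 / 7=2.29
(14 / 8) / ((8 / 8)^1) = 7 / 4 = 1.75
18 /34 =9 /17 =0.53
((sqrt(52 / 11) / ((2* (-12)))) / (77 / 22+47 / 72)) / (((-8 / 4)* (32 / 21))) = 63* sqrt(143) / 105248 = 0.01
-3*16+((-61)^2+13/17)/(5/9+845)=-564033/12937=-43.60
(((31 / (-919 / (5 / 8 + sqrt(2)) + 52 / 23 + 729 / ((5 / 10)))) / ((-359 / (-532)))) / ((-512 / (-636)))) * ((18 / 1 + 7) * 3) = 23902476833025 * sqrt(2) / 25917129602194 + 2434032515610675 / 829348147270208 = 4.24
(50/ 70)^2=25/ 49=0.51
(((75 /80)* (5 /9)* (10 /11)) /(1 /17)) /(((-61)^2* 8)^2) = 0.00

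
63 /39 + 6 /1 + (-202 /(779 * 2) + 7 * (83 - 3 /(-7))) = 591.49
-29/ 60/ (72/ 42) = -203/ 720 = -0.28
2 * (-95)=-190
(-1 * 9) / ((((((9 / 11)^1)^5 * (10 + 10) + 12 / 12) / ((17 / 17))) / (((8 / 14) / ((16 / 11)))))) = -15944049 / 37576868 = -0.42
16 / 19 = 0.84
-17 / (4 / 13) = -221 / 4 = -55.25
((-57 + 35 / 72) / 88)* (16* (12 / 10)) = -4069 / 330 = -12.33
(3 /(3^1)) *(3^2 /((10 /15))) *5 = 135 /2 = 67.50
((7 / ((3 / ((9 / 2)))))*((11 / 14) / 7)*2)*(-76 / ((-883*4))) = 627 / 12362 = 0.05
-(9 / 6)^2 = -9 / 4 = -2.25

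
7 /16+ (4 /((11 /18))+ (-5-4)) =-355 /176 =-2.02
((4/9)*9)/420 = 1/105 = 0.01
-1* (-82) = 82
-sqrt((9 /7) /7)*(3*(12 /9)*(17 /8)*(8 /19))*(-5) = 1020 /133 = 7.67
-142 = -142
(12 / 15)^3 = 64 / 125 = 0.51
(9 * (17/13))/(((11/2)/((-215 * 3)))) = -197370/143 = -1380.21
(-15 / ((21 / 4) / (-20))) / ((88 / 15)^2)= 5625 / 3388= 1.66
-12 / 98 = -6 / 49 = -0.12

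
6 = 6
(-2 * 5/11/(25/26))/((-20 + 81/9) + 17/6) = 312/2695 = 0.12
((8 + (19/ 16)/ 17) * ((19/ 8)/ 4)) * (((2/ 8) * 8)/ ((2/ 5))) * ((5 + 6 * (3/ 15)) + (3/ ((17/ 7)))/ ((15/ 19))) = 6881325/ 36992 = 186.02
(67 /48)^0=1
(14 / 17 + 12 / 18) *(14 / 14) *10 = 14.90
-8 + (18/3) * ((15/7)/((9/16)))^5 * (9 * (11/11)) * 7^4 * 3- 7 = 6553599685/21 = 312076175.48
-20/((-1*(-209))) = -20/209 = -0.10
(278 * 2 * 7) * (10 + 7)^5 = 5526083444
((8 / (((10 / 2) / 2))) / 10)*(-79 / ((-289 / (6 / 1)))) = 3792 / 7225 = 0.52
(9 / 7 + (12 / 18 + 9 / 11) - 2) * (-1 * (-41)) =31.59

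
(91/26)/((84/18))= 3/4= 0.75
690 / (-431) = -690 / 431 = -1.60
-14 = -14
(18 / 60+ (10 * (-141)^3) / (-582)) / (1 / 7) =327044487 / 970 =337159.26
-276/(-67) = 276/67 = 4.12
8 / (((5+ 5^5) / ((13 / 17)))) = 52 / 26605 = 0.00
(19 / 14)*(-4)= -38 / 7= -5.43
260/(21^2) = 260/441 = 0.59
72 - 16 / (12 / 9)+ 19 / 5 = 319 / 5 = 63.80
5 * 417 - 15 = 2070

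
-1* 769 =-769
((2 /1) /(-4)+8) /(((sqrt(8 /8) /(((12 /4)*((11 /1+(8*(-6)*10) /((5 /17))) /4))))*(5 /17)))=-248013 /8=-31001.62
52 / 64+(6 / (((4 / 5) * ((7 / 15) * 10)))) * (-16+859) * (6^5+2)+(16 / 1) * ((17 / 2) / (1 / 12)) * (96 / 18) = 1181208659 / 112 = 10546505.88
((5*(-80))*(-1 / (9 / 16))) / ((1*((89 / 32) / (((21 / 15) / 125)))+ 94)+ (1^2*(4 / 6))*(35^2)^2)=1433600 / 2017530129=0.00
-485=-485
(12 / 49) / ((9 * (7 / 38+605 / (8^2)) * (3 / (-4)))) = -19456 / 5168079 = -0.00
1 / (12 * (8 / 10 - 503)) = -5 / 30132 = -0.00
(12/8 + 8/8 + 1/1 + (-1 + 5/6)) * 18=60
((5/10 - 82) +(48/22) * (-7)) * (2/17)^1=-2129/187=-11.39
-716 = -716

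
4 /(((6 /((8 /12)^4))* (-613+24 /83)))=-0.00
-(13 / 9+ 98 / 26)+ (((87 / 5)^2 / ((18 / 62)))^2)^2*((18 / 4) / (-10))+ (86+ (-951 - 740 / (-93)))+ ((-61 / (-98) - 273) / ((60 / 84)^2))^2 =-3770167109337591424502 / 7083984375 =-532209969666.62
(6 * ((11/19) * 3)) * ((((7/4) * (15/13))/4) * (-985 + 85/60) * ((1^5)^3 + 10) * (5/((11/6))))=-613460925/3952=-155227.97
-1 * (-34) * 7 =238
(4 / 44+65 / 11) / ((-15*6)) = -0.07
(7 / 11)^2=49 / 121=0.40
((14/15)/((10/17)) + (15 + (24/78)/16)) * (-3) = -64763/1300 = -49.82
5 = 5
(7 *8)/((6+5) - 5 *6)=-56/19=-2.95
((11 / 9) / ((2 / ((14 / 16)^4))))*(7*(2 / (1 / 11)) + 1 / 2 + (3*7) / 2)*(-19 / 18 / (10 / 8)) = -5519899 / 110592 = -49.91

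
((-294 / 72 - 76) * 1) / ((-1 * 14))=961 / 168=5.72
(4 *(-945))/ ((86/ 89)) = -168210/ 43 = -3911.86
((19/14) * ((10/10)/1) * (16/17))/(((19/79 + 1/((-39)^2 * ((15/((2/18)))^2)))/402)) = 66905756821800/31337719063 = 2134.99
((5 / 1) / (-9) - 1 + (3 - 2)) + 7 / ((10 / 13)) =769 / 90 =8.54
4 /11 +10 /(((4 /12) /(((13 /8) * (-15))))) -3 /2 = -32225 /44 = -732.39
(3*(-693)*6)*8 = -99792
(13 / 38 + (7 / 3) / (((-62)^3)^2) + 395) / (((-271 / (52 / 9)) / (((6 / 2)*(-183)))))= 1015012172652850333 / 219348309766512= 4627.40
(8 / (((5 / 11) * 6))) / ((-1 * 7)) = -44 / 105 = -0.42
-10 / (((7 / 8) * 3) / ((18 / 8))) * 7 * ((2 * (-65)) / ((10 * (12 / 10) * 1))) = 650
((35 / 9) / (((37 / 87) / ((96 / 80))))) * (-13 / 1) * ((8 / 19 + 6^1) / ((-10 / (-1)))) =-321958 / 3515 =-91.60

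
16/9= 1.78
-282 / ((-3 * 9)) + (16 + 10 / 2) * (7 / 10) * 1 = 2263 / 90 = 25.14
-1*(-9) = 9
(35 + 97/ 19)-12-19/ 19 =515/ 19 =27.11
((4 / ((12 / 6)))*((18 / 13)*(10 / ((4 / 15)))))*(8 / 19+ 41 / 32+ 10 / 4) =1724625 / 3952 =436.39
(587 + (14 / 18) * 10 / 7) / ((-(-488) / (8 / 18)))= 5293 / 9882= 0.54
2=2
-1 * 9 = -9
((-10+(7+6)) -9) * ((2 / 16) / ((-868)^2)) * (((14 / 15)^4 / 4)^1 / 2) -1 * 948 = -491955120049 / 518940000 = -948.00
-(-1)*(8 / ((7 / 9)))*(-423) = -30456 / 7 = -4350.86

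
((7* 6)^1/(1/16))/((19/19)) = 672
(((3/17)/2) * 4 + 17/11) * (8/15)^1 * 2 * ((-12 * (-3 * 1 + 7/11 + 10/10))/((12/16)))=90880/2057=44.18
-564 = -564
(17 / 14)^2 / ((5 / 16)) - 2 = 2.72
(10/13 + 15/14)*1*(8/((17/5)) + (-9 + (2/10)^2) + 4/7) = -601526/54145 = -11.11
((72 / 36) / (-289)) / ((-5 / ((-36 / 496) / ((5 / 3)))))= -0.00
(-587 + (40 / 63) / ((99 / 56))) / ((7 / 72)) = -597368 / 99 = -6034.02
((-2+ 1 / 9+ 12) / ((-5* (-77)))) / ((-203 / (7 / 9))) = -13 / 129195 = -0.00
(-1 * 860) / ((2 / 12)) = -5160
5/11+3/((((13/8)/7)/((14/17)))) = 26977/2431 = 11.10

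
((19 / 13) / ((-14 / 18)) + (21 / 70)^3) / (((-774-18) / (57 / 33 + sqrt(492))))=355813 / 88088000 + 18727 * sqrt(123) / 4004000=0.06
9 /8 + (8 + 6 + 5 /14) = 867 /56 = 15.48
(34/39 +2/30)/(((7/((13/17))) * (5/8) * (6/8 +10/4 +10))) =1952/157675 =0.01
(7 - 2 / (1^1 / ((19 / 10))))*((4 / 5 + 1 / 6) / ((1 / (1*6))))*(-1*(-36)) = 16704 / 25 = 668.16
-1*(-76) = 76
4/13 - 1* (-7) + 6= 173/13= 13.31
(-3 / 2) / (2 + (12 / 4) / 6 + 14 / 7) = -1 / 3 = -0.33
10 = 10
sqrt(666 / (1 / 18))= 18 *sqrt(37)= 109.49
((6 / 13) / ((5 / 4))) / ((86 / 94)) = 1128 / 2795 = 0.40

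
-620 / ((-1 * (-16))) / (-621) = 155 / 2484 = 0.06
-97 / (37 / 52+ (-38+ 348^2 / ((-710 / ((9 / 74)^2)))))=2451358780 / 1006105561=2.44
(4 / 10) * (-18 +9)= -18 / 5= -3.60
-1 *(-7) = 7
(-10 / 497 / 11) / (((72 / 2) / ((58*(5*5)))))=-3625 / 49203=-0.07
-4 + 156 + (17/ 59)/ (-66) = 591871/ 3894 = 152.00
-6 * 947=-5682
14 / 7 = 2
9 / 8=1.12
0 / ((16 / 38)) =0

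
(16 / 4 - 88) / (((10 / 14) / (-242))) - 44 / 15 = 426844 / 15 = 28456.27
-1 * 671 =-671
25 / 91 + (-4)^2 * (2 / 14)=233 / 91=2.56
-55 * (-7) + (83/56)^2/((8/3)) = 9679547/25088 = 385.82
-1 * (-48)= 48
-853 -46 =-899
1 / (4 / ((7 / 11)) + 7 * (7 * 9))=7 / 3131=0.00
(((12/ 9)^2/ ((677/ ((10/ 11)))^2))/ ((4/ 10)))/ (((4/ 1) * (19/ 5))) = 5000/ 9483285339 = 0.00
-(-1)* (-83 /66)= -83 /66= -1.26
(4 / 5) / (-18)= -2 / 45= -0.04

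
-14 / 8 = -7 / 4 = -1.75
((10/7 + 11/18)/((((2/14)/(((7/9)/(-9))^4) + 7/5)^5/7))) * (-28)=-0.00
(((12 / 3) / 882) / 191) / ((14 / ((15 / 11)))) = 0.00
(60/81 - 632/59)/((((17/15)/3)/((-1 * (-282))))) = -7443.15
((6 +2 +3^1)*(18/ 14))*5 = 495/ 7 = 70.71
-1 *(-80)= 80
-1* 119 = -119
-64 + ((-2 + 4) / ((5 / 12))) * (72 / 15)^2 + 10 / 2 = 6449 / 125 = 51.59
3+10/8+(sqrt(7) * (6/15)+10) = 2 * sqrt(7)/5+57/4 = 15.31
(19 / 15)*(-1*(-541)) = 10279 / 15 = 685.27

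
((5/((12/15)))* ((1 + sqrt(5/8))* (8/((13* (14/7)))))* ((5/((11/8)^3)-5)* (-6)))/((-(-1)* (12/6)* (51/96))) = 189000* sqrt(10)/22627 + 756000/22627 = 59.83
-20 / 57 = -0.35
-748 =-748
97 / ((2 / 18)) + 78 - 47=904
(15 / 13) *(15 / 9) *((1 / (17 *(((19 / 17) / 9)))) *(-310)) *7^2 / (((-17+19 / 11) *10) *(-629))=-179025 / 1242904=-0.14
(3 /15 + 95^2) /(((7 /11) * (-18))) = -27577 /35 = -787.91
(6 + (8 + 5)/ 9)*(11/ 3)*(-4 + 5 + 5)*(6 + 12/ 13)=14740/ 13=1133.85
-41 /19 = -2.16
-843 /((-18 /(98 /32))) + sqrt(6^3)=6 * sqrt(6) + 13769 /96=158.12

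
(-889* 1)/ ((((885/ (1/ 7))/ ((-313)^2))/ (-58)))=721639654/ 885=815412.04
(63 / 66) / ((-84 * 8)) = -1 / 704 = -0.00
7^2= 49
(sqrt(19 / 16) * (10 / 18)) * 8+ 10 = 14.84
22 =22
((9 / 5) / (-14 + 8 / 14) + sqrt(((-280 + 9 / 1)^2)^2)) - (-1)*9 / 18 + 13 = 17261776 / 235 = 73454.37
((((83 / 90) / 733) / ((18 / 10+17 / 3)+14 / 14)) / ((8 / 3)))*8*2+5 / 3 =465704 / 279273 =1.67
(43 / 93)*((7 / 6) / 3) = 301 / 1674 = 0.18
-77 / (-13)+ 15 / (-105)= 526 / 91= 5.78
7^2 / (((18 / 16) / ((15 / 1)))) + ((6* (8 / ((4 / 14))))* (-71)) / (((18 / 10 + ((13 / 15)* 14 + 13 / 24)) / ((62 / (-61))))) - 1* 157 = 47111437 / 35319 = 1333.88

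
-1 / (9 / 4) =-4 / 9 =-0.44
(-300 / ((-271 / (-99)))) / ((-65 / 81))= 481140 / 3523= 136.57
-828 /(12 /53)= -3657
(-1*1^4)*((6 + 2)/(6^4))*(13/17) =-0.00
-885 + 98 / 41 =-36187 / 41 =-882.61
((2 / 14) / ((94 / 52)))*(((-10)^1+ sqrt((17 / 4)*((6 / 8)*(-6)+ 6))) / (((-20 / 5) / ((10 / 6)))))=325 / 987-65*sqrt(102) / 7896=0.25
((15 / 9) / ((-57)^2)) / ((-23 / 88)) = -440 / 224181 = -0.00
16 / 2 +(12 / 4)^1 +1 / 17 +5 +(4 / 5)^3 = 35213 / 2125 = 16.57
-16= -16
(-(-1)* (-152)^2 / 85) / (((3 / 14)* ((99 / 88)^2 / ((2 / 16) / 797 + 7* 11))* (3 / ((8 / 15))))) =3387769462784 / 246930525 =13719.52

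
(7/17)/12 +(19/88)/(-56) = 7655/251328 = 0.03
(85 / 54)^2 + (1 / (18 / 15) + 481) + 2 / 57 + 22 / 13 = 350070157 / 720252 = 486.04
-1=-1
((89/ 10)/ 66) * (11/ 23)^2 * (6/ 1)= 0.19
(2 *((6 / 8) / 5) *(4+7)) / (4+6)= 33 / 100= 0.33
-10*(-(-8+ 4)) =-40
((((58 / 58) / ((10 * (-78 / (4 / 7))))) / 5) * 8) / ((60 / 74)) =-0.00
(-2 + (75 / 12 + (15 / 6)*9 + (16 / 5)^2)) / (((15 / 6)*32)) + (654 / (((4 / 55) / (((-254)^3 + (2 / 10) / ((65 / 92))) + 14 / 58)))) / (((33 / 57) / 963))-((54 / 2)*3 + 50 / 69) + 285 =-51009282329235243143513 / 208104000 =-245114377086626.13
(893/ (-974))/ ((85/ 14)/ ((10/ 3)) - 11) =12502/ 125159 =0.10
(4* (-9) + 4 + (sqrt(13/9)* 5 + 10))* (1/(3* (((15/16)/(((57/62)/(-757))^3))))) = 905388/64616394942815 - 13718* sqrt(13)/12923278988563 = 0.00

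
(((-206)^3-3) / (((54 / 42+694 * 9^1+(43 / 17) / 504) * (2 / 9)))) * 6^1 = -2022297440184 / 53526787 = -37781.04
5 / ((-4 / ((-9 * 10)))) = 225 / 2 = 112.50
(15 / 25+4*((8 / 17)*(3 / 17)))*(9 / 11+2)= 41757 / 15895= 2.63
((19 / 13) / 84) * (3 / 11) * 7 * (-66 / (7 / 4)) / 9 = -38 / 273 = -0.14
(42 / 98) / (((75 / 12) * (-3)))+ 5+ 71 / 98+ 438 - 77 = 898419 / 2450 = 366.70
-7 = -7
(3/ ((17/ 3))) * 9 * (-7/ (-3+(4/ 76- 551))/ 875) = 1539/ 22365625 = 0.00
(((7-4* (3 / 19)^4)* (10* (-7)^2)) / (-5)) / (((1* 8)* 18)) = -44684227 / 9383112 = -4.76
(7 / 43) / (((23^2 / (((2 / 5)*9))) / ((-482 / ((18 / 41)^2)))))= -2835847 / 1023615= -2.77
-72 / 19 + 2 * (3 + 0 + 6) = 270 / 19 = 14.21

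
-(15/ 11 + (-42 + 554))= -5647/ 11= -513.36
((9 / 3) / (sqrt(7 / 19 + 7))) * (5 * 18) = 27 * sqrt(665) / 7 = 99.47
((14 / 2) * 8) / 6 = 28 / 3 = 9.33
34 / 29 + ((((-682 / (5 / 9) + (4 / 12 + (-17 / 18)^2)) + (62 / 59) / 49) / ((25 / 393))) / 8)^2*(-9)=-16417157377099077976202141 / 314122599504000000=-52263534.69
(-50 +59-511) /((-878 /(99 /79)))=24849 /34681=0.72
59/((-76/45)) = -2655/76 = -34.93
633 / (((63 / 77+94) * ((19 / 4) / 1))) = 27852 / 19817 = 1.41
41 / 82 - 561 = -1121 / 2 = -560.50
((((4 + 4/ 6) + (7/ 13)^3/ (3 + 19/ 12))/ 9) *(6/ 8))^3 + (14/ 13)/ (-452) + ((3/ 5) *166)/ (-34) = -56762263685812376778161/ 19766196998412374367000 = -2.87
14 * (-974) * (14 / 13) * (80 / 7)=-2181760 / 13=-167827.69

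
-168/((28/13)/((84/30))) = -1092/5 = -218.40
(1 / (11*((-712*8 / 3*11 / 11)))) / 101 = -0.00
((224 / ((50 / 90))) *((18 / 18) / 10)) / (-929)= -1008 / 23225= -0.04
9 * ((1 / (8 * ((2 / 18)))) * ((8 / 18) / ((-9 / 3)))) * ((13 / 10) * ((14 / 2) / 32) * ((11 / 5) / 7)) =-429 / 3200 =-0.13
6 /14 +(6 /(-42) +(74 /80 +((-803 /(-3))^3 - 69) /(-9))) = -144978251543 /68040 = -2130779.71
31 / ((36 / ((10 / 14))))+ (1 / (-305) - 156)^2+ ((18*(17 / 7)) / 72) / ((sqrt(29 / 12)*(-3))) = 570530212247 / 23442300 - 17*sqrt(87) / 1218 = 24337.51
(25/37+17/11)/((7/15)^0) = 904/407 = 2.22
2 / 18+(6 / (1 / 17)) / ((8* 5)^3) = 32459 / 288000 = 0.11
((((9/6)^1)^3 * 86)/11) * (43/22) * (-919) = -45879237/968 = -47395.91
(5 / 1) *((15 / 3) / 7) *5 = 125 / 7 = 17.86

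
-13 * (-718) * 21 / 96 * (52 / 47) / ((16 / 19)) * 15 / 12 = 40346215 / 12032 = 3353.24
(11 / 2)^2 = 121 / 4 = 30.25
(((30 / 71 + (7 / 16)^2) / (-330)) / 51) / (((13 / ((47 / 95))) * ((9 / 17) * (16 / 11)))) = -524473 / 290917785600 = -0.00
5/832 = 0.01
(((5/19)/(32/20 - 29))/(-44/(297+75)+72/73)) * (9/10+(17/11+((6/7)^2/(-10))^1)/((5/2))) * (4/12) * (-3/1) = 272395047/16535958362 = 0.02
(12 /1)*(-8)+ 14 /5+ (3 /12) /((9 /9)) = -1859 /20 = -92.95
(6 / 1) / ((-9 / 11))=-22 / 3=-7.33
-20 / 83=-0.24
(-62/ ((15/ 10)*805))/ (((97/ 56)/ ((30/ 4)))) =-496/ 2231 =-0.22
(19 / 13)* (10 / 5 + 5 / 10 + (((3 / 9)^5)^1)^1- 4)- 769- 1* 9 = -780.19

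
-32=-32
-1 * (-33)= 33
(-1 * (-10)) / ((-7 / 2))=-20 / 7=-2.86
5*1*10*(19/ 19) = 50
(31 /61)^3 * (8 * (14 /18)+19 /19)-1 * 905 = -1846823830 /2042829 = -904.05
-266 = -266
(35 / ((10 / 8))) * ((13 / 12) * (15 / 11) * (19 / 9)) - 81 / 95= 813256 / 9405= 86.47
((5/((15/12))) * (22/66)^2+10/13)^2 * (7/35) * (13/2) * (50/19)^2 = 5041000/380133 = 13.26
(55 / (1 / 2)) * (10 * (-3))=-3300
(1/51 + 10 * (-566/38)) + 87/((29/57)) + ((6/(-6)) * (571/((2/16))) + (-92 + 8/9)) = -13479872/2907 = -4637.04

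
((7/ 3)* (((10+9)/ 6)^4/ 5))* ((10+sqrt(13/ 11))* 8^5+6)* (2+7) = 1868281856* sqrt(143)/ 1485+149465285221/ 1080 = 153438497.48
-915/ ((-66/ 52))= 7930/ 11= 720.91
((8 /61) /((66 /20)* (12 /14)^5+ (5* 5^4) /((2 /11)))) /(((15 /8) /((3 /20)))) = 537824 /881132718565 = 0.00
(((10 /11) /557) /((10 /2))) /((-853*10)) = -1 /26131655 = -0.00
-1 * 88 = -88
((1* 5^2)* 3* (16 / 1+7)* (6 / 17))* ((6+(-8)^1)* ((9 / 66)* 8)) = -248400 / 187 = -1328.34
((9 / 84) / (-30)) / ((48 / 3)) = -1 / 4480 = -0.00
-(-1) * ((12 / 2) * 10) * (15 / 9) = 100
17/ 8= 2.12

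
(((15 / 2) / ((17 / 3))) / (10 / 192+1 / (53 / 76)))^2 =13105670400 / 16521760369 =0.79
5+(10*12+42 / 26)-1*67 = 775 / 13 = 59.62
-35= -35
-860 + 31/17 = -14589/17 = -858.18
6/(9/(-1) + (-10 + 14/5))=-10/27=-0.37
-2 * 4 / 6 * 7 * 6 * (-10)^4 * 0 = 0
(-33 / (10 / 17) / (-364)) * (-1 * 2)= -561 / 1820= -0.31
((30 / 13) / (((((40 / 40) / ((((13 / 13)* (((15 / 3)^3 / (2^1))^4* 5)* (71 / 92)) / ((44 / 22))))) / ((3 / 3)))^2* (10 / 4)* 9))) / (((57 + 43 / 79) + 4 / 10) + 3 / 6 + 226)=2967111766338348388671875 / 9494553888768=312506706591.92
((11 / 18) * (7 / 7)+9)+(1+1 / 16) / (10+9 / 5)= 82421 / 8496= 9.70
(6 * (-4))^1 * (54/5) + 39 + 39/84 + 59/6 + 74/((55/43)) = -702461/4620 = -152.05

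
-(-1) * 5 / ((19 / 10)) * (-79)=-3950 / 19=-207.89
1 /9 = 0.11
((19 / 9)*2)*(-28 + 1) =-114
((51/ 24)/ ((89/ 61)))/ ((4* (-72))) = -1037/ 205056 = -0.01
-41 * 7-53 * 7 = -658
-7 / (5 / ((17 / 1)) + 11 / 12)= -1428 / 247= -5.78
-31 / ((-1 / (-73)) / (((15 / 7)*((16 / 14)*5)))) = -1357800 / 49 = -27710.20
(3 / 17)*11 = 33 / 17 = 1.94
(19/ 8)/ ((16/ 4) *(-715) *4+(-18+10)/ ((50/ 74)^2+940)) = -24462215/ 117830714816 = -0.00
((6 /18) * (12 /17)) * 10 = 40 /17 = 2.35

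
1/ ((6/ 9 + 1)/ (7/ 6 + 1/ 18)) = 11/ 15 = 0.73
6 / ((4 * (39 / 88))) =44 / 13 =3.38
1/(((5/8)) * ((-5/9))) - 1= -97/25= -3.88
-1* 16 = -16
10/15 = 2/3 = 0.67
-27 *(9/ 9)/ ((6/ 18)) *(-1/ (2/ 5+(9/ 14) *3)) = 5670/ 163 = 34.79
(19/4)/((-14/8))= -19/7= -2.71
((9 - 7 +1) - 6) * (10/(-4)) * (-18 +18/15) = -126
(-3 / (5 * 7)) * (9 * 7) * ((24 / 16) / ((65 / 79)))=-6399 / 650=-9.84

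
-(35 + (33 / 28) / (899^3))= -712041245053 / 20344035572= -35.00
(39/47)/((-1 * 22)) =-39/1034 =-0.04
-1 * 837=-837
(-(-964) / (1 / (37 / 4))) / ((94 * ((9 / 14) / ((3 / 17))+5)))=10.98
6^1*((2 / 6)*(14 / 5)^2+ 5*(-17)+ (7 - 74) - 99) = -37258 / 25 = -1490.32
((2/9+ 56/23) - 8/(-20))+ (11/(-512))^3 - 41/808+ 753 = 10607108071682987/14030450196480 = 756.01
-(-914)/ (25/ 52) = 47528/ 25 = 1901.12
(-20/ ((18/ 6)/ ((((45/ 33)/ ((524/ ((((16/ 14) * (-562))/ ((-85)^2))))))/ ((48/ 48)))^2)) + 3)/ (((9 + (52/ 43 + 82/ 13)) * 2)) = 71256213812388657/ 784625760735756170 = 0.09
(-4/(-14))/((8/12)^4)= 81/56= 1.45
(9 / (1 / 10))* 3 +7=277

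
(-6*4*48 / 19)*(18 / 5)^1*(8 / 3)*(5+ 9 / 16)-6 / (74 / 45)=-11393433 / 3515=-3241.37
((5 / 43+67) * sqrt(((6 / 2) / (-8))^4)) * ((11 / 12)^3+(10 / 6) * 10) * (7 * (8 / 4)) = 101451077 / 44032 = 2304.03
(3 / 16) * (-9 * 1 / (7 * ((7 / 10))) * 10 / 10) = -135 / 392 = -0.34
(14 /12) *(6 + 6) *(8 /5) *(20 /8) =56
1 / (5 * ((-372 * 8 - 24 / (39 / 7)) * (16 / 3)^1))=-39 / 3099520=-0.00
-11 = -11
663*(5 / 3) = 1105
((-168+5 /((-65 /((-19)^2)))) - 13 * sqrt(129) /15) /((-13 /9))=3 * sqrt(129) /5+22905 /169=142.35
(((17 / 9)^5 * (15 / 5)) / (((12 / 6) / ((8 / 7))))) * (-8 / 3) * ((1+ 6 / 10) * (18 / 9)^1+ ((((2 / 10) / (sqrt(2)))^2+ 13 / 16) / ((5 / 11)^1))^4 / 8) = -506.35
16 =16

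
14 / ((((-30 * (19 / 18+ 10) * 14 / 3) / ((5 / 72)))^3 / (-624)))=39 / 49427116928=0.00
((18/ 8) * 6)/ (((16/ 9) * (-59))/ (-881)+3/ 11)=2354913/ 68342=34.46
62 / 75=0.83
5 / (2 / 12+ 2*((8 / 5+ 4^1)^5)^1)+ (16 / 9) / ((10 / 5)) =1653064078 / 1858747869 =0.89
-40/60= -2/3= -0.67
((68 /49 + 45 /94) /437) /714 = 8597 /1437154908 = 0.00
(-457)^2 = 208849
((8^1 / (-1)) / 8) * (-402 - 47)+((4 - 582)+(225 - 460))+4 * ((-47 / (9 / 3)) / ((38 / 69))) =-9078 / 19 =-477.79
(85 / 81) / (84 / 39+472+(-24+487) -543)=1105 / 415044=0.00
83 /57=1.46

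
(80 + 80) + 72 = 232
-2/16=-1/8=-0.12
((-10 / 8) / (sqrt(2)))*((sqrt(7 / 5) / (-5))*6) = 3*sqrt(70) / 20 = 1.25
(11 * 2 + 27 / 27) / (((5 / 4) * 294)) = 46 / 735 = 0.06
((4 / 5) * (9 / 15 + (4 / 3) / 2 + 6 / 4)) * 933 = 51626 / 25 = 2065.04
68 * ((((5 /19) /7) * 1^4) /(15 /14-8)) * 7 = -4760 /1843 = -2.58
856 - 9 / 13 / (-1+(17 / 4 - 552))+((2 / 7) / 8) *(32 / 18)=1538951888 / 1797705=856.06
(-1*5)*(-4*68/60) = 68/3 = 22.67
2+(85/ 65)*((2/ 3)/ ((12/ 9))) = 69/ 26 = 2.65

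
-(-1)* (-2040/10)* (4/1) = -816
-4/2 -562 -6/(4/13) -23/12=-7025/12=-585.42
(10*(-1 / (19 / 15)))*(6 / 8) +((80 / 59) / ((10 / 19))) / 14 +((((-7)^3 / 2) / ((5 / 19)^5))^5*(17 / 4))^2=442815427837255017369923438977862965665788121356408077309606937252019144666996956675868035669967 / 11418887879699468612670898437500000000000000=38779207966871585268576180000000000000000000000000000.00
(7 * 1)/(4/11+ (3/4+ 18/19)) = 5852/1723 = 3.40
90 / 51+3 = 4.76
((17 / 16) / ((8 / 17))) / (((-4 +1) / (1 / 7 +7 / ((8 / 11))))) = -158083 / 21504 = -7.35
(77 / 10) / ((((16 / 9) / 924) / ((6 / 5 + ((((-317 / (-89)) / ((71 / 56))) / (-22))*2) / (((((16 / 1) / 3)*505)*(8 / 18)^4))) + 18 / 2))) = 40811.44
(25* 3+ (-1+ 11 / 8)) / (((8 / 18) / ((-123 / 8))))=-667521 / 256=-2607.50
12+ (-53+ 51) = 10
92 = 92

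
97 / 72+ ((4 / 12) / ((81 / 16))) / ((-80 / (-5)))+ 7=16235 / 1944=8.35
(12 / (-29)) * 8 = -96 / 29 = -3.31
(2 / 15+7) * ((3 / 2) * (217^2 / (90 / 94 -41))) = -236810581 / 18820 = -12582.92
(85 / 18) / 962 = 85 / 17316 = 0.00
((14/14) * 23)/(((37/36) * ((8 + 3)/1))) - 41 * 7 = -115981/407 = -284.97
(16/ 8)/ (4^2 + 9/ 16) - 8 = -2088/ 265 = -7.88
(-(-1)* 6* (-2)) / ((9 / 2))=-8 / 3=-2.67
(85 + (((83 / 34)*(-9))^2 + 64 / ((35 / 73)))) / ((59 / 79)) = 2241249513 / 2387140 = 938.88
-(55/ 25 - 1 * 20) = 89/ 5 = 17.80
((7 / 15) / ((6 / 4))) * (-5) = -14 / 9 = -1.56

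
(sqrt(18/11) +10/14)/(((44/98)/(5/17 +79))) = 23590/187 +99078 * sqrt(22)/2057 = 352.07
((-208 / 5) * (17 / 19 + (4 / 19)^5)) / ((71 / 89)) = -41031496272 / 879015145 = -46.68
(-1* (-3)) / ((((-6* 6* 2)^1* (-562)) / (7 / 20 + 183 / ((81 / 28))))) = 34349 / 7283520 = 0.00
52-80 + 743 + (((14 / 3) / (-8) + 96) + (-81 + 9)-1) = 8849 / 12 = 737.42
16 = 16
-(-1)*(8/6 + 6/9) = 2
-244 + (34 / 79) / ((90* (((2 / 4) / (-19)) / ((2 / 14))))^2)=-1912648826 / 7838775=-244.00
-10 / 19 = -0.53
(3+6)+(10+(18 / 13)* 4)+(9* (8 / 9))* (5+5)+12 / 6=1385 / 13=106.54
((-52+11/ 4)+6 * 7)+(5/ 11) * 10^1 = -2.70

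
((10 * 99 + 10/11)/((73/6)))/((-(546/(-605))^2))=-181348750/1813539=-100.00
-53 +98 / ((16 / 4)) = -57 / 2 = -28.50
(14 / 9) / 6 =7 / 27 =0.26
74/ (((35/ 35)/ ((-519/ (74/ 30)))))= -15570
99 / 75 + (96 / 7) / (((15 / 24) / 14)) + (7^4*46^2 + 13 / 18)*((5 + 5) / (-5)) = -10160724.92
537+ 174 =711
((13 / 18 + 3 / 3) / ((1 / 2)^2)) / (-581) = -0.01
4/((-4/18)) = -18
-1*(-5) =5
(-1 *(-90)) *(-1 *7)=-630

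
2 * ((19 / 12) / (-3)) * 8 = -76 / 9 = -8.44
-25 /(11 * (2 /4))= -50 /11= -4.55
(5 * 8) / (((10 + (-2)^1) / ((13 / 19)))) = 65 / 19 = 3.42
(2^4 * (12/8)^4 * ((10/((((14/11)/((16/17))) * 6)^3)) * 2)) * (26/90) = 4429568/5055477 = 0.88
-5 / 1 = -5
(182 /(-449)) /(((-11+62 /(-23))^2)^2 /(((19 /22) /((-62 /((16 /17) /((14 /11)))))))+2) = 1935380356 /16307859347531341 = 0.00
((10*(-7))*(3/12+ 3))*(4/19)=-910/19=-47.89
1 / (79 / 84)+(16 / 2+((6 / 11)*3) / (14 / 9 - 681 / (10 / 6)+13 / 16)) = 2302603772 / 254171203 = 9.06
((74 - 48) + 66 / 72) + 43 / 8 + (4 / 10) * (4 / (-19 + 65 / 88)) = 6210229 / 192840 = 32.20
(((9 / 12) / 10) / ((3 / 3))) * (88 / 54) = 11 / 90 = 0.12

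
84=84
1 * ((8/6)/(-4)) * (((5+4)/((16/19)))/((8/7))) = -399/128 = -3.12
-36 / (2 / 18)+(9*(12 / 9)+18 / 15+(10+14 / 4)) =-2973 / 10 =-297.30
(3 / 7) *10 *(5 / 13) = 150 / 91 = 1.65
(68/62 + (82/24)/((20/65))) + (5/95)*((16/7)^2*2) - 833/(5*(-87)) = 2945962753/200872560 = 14.67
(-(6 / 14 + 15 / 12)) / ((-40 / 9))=423 / 1120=0.38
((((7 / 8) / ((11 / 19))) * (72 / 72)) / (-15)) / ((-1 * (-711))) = -133 / 938520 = -0.00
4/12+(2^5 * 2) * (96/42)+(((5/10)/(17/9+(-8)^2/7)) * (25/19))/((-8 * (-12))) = 520427101/3549504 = 146.62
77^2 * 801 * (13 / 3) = 20579559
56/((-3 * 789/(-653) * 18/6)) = 36568/7101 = 5.15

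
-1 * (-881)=881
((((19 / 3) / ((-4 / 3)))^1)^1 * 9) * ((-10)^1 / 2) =855 / 4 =213.75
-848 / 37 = -22.92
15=15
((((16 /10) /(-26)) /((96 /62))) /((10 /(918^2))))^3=-37571398479.60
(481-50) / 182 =431 / 182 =2.37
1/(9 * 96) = 1/864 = 0.00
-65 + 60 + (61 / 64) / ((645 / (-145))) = -43049 / 8256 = -5.21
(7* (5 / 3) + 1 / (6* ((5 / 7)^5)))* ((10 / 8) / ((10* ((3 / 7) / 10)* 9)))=183211 / 45000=4.07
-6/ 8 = -3/ 4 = -0.75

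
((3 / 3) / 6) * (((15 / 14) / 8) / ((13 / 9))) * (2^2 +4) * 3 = 135 / 364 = 0.37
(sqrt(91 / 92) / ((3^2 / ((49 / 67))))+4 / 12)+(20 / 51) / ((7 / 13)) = 49 * sqrt(2093) / 27738+379 / 357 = 1.14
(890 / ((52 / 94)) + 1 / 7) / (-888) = -24403 / 13468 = -1.81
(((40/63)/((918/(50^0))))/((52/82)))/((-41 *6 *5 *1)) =-1/1127763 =-0.00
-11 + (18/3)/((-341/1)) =-3757/341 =-11.02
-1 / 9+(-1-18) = -172 / 9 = -19.11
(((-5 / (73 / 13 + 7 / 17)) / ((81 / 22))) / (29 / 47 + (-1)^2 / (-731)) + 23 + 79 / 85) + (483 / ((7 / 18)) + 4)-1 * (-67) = 129634078743613 / 96990592320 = 1336.56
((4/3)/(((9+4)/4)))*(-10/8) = -20/39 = -0.51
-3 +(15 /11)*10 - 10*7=-653 /11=-59.36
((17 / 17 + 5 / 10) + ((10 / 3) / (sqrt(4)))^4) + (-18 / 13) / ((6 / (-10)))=11.52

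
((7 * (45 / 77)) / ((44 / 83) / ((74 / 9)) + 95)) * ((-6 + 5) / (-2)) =138195 / 6422746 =0.02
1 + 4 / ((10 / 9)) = 23 / 5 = 4.60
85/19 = 4.47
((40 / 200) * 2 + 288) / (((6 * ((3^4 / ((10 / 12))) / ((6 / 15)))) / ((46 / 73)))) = 33166 / 266085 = 0.12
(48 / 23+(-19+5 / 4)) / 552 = -1441 / 50784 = -0.03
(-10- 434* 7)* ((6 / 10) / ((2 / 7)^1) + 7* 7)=-778764 / 5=-155752.80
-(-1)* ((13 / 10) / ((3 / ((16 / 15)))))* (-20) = -416 / 45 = -9.24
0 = 0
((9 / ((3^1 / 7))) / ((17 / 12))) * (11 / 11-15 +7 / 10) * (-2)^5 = 6308.89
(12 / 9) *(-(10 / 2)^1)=-6.67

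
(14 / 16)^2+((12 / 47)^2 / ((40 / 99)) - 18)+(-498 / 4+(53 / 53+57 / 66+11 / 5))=-1069229081 / 7775680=-137.51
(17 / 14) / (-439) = -17 / 6146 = -0.00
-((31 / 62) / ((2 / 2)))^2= -1 / 4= -0.25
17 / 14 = 1.21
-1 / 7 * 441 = -63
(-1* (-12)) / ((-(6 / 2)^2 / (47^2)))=-8836 / 3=-2945.33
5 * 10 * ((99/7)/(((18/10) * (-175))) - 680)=-34002.24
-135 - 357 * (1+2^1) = -1206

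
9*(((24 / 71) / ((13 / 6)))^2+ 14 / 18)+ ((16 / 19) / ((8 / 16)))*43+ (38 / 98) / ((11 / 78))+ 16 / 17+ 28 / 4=13397712993180 / 148318283113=90.33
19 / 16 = 1.19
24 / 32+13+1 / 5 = 279 / 20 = 13.95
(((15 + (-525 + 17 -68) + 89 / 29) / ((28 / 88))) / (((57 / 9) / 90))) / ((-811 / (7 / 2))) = 48054600 / 446861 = 107.54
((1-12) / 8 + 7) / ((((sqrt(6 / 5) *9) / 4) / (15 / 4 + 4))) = 17.69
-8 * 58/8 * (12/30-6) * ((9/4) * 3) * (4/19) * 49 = 2148552/95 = 22616.34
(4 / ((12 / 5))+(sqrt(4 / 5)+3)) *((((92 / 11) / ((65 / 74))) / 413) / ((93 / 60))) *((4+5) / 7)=0.11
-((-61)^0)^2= -1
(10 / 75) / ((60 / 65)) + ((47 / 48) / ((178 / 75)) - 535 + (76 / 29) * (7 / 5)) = -1972695953 / 3716640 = -530.77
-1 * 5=-5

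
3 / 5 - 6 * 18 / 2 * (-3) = 813 / 5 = 162.60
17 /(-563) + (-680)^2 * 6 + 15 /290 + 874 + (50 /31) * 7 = 2809349163769 /1012274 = 2775285.31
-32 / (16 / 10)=-20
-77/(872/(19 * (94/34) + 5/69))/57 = -0.08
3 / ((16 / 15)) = 45 / 16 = 2.81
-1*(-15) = 15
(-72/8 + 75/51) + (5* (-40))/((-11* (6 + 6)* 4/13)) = -2923/1122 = -2.61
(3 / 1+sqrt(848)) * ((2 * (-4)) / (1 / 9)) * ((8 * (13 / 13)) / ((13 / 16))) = -36864 * sqrt(53) / 13 -27648 / 13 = -22770.92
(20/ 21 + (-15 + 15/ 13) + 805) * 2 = 432490/ 273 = 1584.21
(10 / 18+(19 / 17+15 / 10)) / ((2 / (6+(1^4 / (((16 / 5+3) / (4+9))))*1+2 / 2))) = 45637 / 3162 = 14.43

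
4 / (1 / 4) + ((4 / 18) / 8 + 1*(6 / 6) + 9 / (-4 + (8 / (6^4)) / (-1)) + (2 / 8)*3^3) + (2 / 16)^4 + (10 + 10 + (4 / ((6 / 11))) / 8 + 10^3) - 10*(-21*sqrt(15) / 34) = 105*sqrt(15) / 17 + 24940296913 / 23924736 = 1066.37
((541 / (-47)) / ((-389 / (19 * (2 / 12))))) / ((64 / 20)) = 51395 / 1755168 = 0.03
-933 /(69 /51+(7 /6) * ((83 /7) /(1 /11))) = -95166 /15659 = -6.08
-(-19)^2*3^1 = -1083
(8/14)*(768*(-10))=-30720/7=-4388.57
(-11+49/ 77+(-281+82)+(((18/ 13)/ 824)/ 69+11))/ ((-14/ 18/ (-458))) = -553988933163/ 4742738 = -116807.83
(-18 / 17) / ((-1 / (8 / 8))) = 18 / 17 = 1.06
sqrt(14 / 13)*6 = 6*sqrt(182) / 13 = 6.23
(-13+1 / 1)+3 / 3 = -11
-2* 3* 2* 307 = -3684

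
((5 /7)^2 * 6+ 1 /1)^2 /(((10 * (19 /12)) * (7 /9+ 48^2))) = 2138454 /4731374585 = 0.00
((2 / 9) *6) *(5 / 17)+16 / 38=788 / 969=0.81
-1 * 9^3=-729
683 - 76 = 607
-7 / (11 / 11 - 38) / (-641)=-7 / 23717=-0.00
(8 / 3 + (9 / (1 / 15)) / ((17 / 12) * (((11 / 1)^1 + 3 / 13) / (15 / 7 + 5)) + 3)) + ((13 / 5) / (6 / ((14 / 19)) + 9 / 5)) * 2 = 29.01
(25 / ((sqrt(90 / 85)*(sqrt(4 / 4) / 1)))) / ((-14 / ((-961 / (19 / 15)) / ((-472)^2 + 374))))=120125*sqrt(34) / 118720056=0.01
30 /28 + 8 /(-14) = 1 /2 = 0.50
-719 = -719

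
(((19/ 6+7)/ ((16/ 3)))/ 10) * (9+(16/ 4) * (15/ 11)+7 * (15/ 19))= 15921/ 4180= 3.81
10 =10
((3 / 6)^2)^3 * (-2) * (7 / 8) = -7 / 256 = -0.03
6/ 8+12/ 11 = 81/ 44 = 1.84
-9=-9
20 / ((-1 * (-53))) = 20 / 53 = 0.38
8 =8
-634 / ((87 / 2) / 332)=-420976 / 87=-4838.80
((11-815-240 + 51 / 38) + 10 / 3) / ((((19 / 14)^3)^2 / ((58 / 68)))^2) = -706152464198525851136 / 36459936661776870153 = -19.37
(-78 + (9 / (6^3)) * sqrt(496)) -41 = -118.07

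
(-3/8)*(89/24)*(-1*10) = 445/32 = 13.91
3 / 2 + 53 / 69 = 313 / 138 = 2.27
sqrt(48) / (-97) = -4 * sqrt(3) / 97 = -0.07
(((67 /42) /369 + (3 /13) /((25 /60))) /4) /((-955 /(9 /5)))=-562283 /2137863000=-0.00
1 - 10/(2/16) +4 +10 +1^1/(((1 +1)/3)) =-127/2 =-63.50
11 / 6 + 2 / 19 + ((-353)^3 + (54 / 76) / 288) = -160464485015 / 3648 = -43986975.06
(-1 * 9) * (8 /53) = -72 /53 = -1.36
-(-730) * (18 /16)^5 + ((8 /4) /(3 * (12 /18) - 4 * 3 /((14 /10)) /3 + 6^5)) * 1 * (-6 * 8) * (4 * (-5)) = 195542919995 /148619264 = 1315.73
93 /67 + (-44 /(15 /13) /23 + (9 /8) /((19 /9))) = 923987 /3513480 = 0.26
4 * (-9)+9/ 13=-35.31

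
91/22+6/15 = 4.54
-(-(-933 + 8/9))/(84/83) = -696287/756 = -921.01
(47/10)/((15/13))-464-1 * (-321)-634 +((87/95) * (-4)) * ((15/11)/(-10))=-24215591/31350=-772.43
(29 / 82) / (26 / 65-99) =-5 / 1394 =-0.00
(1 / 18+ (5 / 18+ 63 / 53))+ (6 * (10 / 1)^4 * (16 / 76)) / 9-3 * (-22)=1481328 / 1007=1471.03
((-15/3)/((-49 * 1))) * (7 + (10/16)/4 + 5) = 1945/1568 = 1.24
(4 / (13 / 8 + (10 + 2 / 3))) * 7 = 672 / 295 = 2.28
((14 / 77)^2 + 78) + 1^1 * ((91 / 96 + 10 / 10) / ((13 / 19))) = 12213529 / 151008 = 80.88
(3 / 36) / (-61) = -1 / 732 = -0.00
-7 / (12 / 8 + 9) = -0.67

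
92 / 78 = 46 / 39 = 1.18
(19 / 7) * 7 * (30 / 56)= 285 / 28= 10.18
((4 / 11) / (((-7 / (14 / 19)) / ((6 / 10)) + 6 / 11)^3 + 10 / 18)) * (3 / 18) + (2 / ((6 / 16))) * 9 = 49300015008 / 1027084009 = 48.00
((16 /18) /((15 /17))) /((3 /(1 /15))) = 136 /6075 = 0.02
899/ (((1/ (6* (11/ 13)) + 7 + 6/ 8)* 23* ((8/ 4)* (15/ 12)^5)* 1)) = 60758016/ 75396875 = 0.81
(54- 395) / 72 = -341 / 72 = -4.74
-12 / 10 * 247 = -1482 / 5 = -296.40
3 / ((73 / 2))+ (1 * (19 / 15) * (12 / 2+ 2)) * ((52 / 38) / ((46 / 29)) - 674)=-6821.04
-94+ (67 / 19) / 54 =-96377 / 1026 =-93.93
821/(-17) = -821/17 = -48.29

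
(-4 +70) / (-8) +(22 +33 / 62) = 1771 / 124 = 14.28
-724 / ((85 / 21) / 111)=-1687644 / 85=-19854.64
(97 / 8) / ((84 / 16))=97 / 42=2.31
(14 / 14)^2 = 1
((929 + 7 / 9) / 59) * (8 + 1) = 8368 / 59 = 141.83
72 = 72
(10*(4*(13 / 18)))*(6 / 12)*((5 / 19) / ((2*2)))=325 / 342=0.95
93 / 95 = 0.98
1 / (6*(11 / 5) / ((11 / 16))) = 5 / 96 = 0.05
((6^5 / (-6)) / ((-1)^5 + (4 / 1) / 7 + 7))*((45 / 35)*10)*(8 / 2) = -233280 / 23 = -10142.61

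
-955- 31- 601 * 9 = -6395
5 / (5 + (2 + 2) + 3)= 5 / 12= 0.42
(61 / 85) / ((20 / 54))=1647 / 850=1.94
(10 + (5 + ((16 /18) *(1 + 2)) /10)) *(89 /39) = 20381 /585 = 34.84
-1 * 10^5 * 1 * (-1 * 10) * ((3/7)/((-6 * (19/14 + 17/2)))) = -500000/69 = -7246.38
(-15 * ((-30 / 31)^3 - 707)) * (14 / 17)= 8744.73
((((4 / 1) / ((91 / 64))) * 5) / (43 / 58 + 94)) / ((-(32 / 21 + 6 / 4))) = -89088 / 1814449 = -0.05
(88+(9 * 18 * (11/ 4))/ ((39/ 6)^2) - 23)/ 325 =12767/ 54925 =0.23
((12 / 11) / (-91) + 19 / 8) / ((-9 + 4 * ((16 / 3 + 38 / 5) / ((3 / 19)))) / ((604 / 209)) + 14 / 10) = 128581785 / 6075875806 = 0.02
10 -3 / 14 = 137 / 14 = 9.79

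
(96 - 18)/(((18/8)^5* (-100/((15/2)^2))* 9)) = -1664/19683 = -0.08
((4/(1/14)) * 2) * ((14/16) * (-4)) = -392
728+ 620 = 1348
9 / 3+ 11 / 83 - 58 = -4554 / 83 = -54.87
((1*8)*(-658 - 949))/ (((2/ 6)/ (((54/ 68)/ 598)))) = -51.22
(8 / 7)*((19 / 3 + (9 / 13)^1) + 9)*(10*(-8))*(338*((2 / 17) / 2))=-29131.65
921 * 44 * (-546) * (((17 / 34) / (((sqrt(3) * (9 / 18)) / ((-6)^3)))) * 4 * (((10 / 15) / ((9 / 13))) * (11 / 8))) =8437420992 * sqrt(3) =14614041842.99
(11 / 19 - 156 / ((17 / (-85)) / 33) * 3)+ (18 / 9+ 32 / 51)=74829287 / 969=77223.21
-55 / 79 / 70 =-11 / 1106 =-0.01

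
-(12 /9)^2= -16 /9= -1.78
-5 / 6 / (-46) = 5 / 276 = 0.02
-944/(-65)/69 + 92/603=327284/901485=0.36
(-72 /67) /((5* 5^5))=-72 /1046875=-0.00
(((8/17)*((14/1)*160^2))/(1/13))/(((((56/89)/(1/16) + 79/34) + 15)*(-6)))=-663470080/49731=-13341.18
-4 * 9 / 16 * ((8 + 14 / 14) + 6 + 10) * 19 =-4275 / 4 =-1068.75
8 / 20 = 0.40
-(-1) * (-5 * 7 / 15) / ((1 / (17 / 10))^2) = -2023 / 300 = -6.74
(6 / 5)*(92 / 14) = 276 / 35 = 7.89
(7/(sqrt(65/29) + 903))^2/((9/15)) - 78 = -65422918438972457/838756441598424 - 2138605*sqrt(1885)/279585480532808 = -78.00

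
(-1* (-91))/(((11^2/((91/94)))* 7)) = 1183/11374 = 0.10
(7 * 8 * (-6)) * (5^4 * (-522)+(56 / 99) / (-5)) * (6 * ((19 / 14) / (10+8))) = 49590017.20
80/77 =1.04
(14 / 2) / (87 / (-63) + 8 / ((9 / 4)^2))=3969 / 113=35.12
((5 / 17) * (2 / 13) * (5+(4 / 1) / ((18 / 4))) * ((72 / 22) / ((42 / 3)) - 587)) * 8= -191567440 / 153153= -1250.82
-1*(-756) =756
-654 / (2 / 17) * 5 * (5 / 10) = -27795 / 2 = -13897.50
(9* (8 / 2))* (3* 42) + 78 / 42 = 31765 / 7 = 4537.86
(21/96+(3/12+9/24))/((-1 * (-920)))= 27/29440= 0.00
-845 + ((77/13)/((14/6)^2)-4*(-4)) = -75340/91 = -827.91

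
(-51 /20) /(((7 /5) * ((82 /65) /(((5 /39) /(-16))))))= 425 /36736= 0.01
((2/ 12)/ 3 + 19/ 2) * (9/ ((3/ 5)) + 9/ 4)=989/ 6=164.83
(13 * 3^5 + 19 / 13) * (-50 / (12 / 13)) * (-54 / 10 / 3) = 308145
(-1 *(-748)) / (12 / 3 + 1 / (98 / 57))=73304 / 449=163.26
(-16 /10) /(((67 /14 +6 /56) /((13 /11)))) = -2912 /7535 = -0.39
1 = 1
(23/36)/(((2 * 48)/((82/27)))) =943/46656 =0.02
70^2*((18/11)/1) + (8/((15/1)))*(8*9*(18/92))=10152504/1265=8025.69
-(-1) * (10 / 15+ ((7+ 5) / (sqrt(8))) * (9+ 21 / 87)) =2 / 3+ 804 * sqrt(2) / 29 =39.87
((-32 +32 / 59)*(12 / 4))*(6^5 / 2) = -21648384 / 59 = -366921.76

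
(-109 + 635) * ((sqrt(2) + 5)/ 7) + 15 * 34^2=526 * sqrt(2)/ 7 + 124010/ 7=17821.98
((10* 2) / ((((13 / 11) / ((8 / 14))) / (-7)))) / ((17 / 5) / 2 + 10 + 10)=-8800 / 2821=-3.12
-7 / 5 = -1.40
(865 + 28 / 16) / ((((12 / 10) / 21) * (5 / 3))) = 72807 / 8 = 9100.88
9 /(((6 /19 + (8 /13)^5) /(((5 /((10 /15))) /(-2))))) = -190473309 /2280280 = -83.53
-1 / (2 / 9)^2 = -20.25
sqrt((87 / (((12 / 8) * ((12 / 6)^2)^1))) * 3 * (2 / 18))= sqrt(174) / 6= 2.20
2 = 2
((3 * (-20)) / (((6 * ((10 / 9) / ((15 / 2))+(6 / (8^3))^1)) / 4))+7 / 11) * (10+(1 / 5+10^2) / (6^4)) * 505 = -1333829715103 / 1050192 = -1270081.77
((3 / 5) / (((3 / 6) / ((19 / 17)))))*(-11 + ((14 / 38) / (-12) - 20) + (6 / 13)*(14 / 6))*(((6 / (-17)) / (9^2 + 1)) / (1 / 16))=2130792 / 770185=2.77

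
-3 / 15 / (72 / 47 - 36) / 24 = 47 / 194400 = 0.00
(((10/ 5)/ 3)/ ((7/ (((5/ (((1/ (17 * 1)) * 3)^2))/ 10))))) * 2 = 578/ 189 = 3.06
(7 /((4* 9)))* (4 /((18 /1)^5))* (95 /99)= 665 /1683605088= 0.00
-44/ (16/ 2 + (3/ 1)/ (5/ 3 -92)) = -5.52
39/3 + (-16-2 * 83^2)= -13781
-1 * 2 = -2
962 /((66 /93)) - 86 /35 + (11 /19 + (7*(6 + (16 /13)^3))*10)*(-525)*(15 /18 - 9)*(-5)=-379679126247271 /32142110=-11812514.06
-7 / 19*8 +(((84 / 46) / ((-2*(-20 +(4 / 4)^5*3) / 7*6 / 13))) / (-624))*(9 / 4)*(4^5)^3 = -23429404040 / 7429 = -3153776.29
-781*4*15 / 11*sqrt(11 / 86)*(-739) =1574070*sqrt(946) / 43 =1125903.46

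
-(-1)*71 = 71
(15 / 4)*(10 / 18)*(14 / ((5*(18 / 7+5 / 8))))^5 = 74049191673856 / 68912248837125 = 1.07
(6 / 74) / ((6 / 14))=7 / 37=0.19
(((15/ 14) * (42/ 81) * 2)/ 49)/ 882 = 5/ 194481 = 0.00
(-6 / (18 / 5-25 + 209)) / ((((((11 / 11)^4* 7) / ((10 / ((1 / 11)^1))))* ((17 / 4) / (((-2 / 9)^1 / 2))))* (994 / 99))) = 36300 / 27738067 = 0.00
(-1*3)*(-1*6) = 18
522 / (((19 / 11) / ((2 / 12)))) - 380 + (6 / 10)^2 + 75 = -120779 / 475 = -254.27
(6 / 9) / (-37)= -2 / 111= -0.02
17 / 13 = 1.31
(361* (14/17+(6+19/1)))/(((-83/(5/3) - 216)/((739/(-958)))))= 585579905/21644094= 27.05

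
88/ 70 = 44/ 35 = 1.26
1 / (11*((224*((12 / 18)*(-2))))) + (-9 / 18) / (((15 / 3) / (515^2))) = -261405763 / 9856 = -26522.50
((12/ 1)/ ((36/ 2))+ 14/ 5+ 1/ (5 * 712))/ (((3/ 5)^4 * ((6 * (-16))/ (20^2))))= -115709375/ 1038096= -111.46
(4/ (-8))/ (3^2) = -1/ 18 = -0.06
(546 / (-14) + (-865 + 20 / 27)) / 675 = -24388 / 18225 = -1.34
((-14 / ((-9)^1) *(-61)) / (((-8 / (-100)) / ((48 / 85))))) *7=-239120 / 51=-4688.63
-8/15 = -0.53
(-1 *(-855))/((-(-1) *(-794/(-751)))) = 642105/794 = 808.70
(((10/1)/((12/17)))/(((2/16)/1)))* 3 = 340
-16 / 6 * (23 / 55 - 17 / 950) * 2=-33464 / 15675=-2.13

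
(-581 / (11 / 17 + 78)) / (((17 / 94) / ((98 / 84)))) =-27307 / 573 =-47.66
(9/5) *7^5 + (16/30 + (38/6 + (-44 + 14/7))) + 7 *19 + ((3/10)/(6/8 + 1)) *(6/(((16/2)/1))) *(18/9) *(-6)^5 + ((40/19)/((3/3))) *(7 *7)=28454.08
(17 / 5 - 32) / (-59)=143 / 295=0.48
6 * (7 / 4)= 21 / 2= 10.50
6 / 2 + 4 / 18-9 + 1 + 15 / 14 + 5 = 163 / 126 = 1.29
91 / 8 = 11.38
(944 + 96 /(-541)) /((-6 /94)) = -23998576 /1623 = -14786.55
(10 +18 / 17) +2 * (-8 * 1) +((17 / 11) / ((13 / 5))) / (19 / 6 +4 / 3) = -4.81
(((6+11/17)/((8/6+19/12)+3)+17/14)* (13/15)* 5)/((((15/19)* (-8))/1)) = -9757241/6083280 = -1.60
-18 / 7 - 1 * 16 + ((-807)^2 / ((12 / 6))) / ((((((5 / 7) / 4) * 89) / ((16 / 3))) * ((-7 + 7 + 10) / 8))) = 1361255326 / 15575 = 87400.02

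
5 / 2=2.50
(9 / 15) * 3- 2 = -1 / 5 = -0.20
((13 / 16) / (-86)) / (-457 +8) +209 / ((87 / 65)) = 8393140171 / 53750688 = 156.15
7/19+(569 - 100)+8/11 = 98250/209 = 470.10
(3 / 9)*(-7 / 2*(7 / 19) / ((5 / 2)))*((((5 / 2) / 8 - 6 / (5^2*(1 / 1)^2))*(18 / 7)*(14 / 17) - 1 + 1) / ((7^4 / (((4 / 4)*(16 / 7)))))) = -348 / 13848625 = -0.00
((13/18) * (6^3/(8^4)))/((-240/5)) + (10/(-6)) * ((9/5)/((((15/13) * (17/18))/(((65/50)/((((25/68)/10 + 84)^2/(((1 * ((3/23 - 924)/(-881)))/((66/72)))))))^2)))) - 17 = -29513786859680460936849412710738417/1736024069837522932859616806912000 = -17.00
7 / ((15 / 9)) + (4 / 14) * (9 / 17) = 2589 / 595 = 4.35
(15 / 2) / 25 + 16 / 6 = 2.97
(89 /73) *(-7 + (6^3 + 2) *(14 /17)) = 261037 /1241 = 210.34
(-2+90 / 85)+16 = 256 / 17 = 15.06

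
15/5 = 3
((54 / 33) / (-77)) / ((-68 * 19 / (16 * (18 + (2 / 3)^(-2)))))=1458 / 273581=0.01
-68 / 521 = -0.13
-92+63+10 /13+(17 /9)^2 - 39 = -67037 /1053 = -63.66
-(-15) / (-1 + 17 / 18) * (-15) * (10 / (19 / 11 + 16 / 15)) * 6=40095000 / 461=86973.97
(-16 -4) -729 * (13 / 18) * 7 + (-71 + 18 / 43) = -324743 / 86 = -3776.08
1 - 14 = -13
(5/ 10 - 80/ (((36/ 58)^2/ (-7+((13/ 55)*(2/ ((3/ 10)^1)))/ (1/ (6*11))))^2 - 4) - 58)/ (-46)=99821500323/ 122447964604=0.82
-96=-96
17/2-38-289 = -318.50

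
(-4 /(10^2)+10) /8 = 249 /200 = 1.24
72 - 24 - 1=47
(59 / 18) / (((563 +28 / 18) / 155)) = 9145 / 10162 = 0.90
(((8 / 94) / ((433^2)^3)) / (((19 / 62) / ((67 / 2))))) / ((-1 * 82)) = -4154 / 241302984675517330597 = -0.00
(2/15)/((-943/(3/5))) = -2/23575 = -0.00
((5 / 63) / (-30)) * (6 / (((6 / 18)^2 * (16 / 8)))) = -1 / 14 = -0.07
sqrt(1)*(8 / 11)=8 / 11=0.73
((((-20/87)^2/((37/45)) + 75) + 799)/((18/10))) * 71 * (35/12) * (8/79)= 225292237100/22124187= 10183.07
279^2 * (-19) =-1478979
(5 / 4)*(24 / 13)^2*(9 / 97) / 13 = 6480 / 213109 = 0.03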